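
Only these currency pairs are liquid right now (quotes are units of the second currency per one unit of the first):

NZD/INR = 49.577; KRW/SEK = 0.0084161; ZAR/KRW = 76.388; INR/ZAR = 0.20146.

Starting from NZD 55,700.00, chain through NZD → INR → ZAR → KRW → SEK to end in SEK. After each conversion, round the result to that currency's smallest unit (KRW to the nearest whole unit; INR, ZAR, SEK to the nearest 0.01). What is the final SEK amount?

SEK 357,651.70

NZD 55,700.00 × 49.577 = INR 2,761,438.90
INR 2,761,438.90 × 0.20146 = ZAR 556,319.48
ZAR 556,319.48 × 76.388 = KRW 42,496,132
KRW 42,496,132 × 0.0084161 = SEK 357,651.70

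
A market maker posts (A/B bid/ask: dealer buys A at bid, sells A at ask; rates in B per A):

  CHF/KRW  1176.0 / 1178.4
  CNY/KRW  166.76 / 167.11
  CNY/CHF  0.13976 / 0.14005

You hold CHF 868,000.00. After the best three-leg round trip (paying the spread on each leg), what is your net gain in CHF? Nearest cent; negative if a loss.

Best loop CHF → CNY → KRW → CHF:
CHF 868,000.00 ÷ 0.14005 (buy CNY at ask) = CNY 6,197,786.50
CNY 6,197,786.50 × 166.76 (sell CNY at bid) = KRW 1,033,542,878
KRW 1,033,542,878 ÷ 1178.4 (buy CHF at ask) = CHF 877,073.05

Net profit: CHF 9,073.05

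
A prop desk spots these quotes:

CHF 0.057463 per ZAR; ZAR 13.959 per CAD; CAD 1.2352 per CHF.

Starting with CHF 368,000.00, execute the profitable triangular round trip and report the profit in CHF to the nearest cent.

Profit: CHF 3,422.26

Profitable loop is CHF → ZAR → CAD → CHF:
CHF 368,000.00 ÷ 0.057463 = ZAR 6,404,120.91
ZAR 6,404,120.91 ÷ 13.959 = CAD 458,780.78
CAD 458,780.78 ÷ 1.2352 = CHF 371,422.26
Profit = CHF 371,422.26 − CHF 368,000.00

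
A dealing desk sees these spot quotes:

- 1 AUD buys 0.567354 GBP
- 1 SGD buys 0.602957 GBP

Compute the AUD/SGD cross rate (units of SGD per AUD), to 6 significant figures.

1 AUD × 0.567354 = 0.567354 GBP
0.567354 GBP ÷ 0.602957 = 0.940953 SGD

AUD/SGD = 0.940953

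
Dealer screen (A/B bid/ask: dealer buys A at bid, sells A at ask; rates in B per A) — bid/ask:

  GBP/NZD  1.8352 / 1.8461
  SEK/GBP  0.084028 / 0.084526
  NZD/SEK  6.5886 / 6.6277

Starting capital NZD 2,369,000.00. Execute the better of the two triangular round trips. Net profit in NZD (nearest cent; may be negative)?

Net profit: NZD 37,942.03

Best loop NZD → SEK → GBP → NZD:
NZD 2,369,000.00 × 6.5886 (sell NZD at bid) = SEK 15,608,393.40
SEK 15,608,393.40 × 0.084028 (sell SEK at bid) = GBP 1,311,542.08
GBP 1,311,542.08 × 1.8352 (sell GBP at bid) = NZD 2,406,942.03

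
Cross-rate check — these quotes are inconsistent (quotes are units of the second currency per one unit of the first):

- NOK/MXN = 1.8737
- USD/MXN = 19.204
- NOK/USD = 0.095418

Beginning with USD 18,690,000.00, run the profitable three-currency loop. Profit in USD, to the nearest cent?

Profit: USD 421,173.34

Profitable loop is USD → NOK → MXN → USD:
USD 18,690,000.00 ÷ 0.095418 = NOK 195,874,992.14
NOK 195,874,992.14 × 1.8737 = MXN 367,010,972.77
MXN 367,010,972.77 ÷ 19.204 = USD 19,111,173.34
Profit = USD 19,111,173.34 − USD 18,690,000.00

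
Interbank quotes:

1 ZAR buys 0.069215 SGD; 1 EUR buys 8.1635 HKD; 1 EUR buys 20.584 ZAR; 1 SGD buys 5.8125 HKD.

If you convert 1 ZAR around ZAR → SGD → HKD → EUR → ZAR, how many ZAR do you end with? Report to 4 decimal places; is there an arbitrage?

Around ZAR → SGD → HKD → EUR → ZAR: 1 × 0.069215 × 5.8125 ÷ 8.1635 × 20.584 = 1.014417
Product > 1; profitable direction is ZAR → SGD → HKD → EUR → ZAR.

1.0144 (arbitrage exists)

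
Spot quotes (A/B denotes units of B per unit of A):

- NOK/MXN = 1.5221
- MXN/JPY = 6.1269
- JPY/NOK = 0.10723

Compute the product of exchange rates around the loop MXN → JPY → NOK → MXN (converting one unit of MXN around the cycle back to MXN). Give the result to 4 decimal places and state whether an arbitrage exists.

Around MXN → JPY → NOK → MXN: 1 × 6.1269 × 0.10723 × 1.5221 = 1.000001
Product ≈ 1 (deviation 0.000%, within rounding noise).

1.0000 (no arbitrage)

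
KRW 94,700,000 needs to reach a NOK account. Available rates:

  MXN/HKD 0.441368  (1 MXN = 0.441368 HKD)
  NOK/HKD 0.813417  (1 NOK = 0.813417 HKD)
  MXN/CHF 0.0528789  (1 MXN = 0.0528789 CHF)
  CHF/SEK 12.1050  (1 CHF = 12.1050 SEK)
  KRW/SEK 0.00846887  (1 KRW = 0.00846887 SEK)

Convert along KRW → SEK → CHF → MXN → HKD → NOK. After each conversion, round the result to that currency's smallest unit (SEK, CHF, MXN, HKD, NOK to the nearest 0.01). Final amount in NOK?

KRW 94,700,000 × 0.00846887 = SEK 802,001.99
SEK 802,001.99 ÷ 12.1050 = CHF 66,253.78
CHF 66,253.78 ÷ 0.0528789 = MXN 1,252,934.16
MXN 1,252,934.16 × 0.441368 = HKD 553,005.04
HKD 553,005.04 ÷ 0.813417 = NOK 679,854.29

NOK 679,854.29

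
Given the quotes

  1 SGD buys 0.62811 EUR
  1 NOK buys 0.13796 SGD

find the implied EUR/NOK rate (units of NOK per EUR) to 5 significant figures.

1 EUR ÷ 0.62811 = 1.59208 SGD
1.59208 SGD ÷ 0.13796 = 11.5401 NOK

EUR/NOK = 11.540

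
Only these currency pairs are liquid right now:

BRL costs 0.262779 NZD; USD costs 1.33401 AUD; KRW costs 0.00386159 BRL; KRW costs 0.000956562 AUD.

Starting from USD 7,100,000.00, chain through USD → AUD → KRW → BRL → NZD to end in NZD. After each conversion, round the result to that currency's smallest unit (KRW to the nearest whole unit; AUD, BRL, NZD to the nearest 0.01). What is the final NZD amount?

NZD 10,047,571.99

USD 7,100,000.00 × 1.33401 = AUD 9,471,471.00
AUD 9,471,471.00 ÷ 0.000956562 = KRW 9,901,575,643
KRW 9,901,575,643 × 0.00386159 = BRL 38,235,825.49
BRL 38,235,825.49 × 0.262779 = NZD 10,047,571.99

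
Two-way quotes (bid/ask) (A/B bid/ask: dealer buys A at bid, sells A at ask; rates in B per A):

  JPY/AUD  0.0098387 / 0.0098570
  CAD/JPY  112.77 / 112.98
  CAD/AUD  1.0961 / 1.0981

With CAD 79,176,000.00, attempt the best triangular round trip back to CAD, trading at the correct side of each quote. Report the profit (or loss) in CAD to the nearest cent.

Best loop CAD → JPY → AUD → CAD:
CAD 79,176,000.00 × 112.77 (sell CAD at bid) = JPY 8,928,677,520
JPY 8,928,677,520 × 0.0098387 (sell JPY at bid) = AUD 87,846,579.52
AUD 87,846,579.52 ÷ 1.0981 (buy CAD at ask) = CAD 79,998,706.42

Net profit: CAD 822,706.42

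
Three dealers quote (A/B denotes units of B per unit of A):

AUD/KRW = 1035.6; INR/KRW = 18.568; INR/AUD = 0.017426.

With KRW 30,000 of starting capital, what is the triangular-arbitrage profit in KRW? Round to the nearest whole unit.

Profit: KRW 867

Profitable loop is KRW → AUD → INR → KRW:
KRW 30,000 ÷ 1035.6 = AUD 28.97
AUD 28.97 ÷ 0.017426 = INR 1,662.38
INR 1,662.38 × 18.568 = KRW 30,867
Profit = KRW 30,867 − KRW 30,000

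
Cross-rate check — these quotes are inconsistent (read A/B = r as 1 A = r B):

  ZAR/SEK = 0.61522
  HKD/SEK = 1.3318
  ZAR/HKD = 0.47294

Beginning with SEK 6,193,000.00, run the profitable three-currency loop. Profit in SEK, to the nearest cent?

Profit: SEK 147,385.91

Profitable loop is SEK → ZAR → HKD → SEK:
SEK 6,193,000.00 ÷ 0.61522 = ZAR 10,066,317.74
ZAR 10,066,317.74 × 0.47294 = HKD 4,760,764.31
HKD 4,760,764.31 × 1.3318 = SEK 6,340,385.91
Profit = SEK 6,340,385.91 − SEK 6,193,000.00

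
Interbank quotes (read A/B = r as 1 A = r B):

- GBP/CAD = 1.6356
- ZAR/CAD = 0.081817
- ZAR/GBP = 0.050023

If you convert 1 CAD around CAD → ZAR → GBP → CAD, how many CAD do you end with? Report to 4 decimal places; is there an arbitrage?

1.0000 (no arbitrage)

Around CAD → ZAR → GBP → CAD: 1 ÷ 0.081817 × 0.050023 × 1.6356 = 1.000008
Product ≈ 1 (deviation 0.001%, within rounding noise).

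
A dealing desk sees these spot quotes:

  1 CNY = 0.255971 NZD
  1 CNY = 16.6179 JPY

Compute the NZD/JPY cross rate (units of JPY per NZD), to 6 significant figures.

1 NZD ÷ 0.255971 = 3.90669 CNY
3.90669 CNY × 16.6179 = 64.921 JPY

NZD/JPY = 64.9210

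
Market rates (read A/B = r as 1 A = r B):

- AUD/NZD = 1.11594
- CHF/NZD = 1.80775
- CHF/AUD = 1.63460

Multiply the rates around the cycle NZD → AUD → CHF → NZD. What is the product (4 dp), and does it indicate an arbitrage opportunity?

Around NZD → AUD → CHF → NZD: 1 ÷ 1.11594 ÷ 1.63460 × 1.80775 = 0.991028
Product < 1; profitable direction is NZD → CHF → AUD → NZD.

0.9910 (arbitrage exists)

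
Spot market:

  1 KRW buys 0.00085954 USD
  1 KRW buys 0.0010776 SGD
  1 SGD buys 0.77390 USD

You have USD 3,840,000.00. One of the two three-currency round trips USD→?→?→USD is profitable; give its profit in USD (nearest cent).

Profit: USD 117,809.50

Profitable loop is USD → SGD → KRW → USD:
USD 3,840,000.00 ÷ 0.77390 = SGD 4,961,881.38
SGD 4,961,881.38 ÷ 0.0010776 = KRW 4,604,566,982
KRW 4,604,566,982 × 0.00085954 = USD 3,957,809.50
Profit = USD 3,957,809.50 − USD 3,840,000.00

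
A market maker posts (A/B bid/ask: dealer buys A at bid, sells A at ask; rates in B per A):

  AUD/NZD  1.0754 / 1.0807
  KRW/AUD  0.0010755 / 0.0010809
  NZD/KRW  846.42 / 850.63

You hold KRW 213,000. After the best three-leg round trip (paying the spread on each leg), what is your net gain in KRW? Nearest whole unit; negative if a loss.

Best loop KRW → NZD → AUD → KRW:
KRW 213,000 ÷ 850.63 (buy NZD at ask) = NZD 250.40
NZD 250.40 ÷ 1.0807 (buy AUD at ask) = AUD 231.70
AUD 231.70 ÷ 0.0010809 (buy KRW at ask) = KRW 214,362

Net profit: KRW 1,362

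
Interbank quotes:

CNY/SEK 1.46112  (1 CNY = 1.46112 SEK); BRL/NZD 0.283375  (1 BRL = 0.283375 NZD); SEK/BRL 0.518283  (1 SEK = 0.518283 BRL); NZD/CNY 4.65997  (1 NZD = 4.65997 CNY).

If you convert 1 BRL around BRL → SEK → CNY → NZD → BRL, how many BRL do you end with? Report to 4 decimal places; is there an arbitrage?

1.0000 (no arbitrage)

Around BRL → SEK → CNY → NZD → BRL: 1 ÷ 0.518283 ÷ 1.46112 ÷ 4.65997 ÷ 0.283375 = 1.000006
Product ≈ 1 (deviation 0.001%, within rounding noise).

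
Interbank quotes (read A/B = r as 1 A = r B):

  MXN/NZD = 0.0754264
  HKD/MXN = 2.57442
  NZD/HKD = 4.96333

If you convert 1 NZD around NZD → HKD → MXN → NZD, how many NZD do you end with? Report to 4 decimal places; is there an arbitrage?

Around NZD → HKD → MXN → NZD: 1 × 4.96333 × 2.57442 × 0.0754264 = 0.963776
Product < 1; profitable direction is NZD → MXN → HKD → NZD.

0.9638 (arbitrage exists)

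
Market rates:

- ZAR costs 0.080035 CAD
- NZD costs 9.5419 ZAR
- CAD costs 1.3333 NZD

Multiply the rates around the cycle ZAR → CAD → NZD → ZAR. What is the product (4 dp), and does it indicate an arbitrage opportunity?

Around ZAR → CAD → NZD → ZAR: 1 × 0.080035 × 1.3333 × 9.5419 = 1.018222
Product > 1; profitable direction is ZAR → CAD → NZD → ZAR.

1.0182 (arbitrage exists)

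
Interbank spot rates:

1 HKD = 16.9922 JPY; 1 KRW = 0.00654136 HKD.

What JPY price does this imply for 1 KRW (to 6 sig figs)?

1 KRW × 0.00654136 = 0.00654136 HKD
0.00654136 HKD × 16.9922 = 0.111152 JPY

KRW/JPY = 0.111152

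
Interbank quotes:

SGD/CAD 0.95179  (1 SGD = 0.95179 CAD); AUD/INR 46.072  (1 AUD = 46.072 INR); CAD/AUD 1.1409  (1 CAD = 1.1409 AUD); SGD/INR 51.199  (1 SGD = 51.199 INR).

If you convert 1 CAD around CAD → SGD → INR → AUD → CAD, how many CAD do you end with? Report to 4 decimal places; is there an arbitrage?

Around CAD → SGD → INR → AUD → CAD: 1 ÷ 0.95179 × 51.199 ÷ 46.072 ÷ 1.1409 = 1.023377
Product > 1; profitable direction is CAD → SGD → INR → AUD → CAD.

1.0234 (arbitrage exists)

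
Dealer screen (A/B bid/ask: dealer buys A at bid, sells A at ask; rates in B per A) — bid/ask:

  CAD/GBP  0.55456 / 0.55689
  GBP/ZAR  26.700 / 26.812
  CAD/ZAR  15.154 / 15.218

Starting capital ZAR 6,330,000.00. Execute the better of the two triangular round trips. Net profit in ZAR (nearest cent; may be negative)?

Net profit: ZAR 94,396.88

Best loop ZAR → GBP → CAD → ZAR:
ZAR 6,330,000.00 ÷ 26.812 (buy GBP at ask) = GBP 236,088.32
GBP 236,088.32 ÷ 0.55689 (buy CAD at ask) = CAD 423,940.67
CAD 423,940.67 × 15.154 (sell CAD at bid) = ZAR 6,424,396.88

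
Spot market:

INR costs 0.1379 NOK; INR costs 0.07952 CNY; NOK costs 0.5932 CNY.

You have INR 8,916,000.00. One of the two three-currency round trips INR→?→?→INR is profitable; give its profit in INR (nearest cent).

Profitable loop is INR → NOK → CNY → INR:
INR 8,916,000.00 × 0.1379 = NOK 1,229,516.40
NOK 1,229,516.40 × 0.5932 = CNY 729,349.13
CNY 729,349.13 ÷ 0.07952 = INR 9,171,895.48
Profit = INR 9,171,895.48 − INR 8,916,000.00

Profit: INR 255,895.48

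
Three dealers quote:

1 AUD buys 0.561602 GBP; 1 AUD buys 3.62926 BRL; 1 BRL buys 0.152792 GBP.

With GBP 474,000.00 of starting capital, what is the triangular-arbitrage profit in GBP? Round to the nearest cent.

Profitable loop is GBP → BRL → AUD → GBP:
GBP 474,000.00 ÷ 0.152792 = BRL 3,102,256.66
BRL 3,102,256.66 ÷ 3.62926 = AUD 854,790.42
AUD 854,790.42 × 0.561602 = GBP 480,052.01
Profit = GBP 480,052.01 − GBP 474,000.00

Profit: GBP 6,052.01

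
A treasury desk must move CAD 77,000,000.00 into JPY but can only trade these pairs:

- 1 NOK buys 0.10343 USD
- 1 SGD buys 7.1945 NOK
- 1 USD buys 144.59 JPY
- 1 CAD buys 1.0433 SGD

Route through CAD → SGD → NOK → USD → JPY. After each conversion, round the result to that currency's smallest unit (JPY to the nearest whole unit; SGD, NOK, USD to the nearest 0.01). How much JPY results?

CAD 77,000,000.00 × 1.0433 = SGD 80,334,100.00
SGD 80,334,100.00 × 7.1945 = NOK 577,963,682.45
NOK 577,963,682.45 × 0.10343 = USD 59,778,783.68
USD 59,778,783.68 × 144.59 = JPY 8,643,414,332

JPY 8,643,414,332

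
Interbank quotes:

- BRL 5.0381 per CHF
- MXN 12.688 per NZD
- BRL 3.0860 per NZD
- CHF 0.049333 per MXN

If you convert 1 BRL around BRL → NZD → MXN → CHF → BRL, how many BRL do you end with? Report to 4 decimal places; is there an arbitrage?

1.0219 (arbitrage exists)

Around BRL → NZD → MXN → CHF → BRL: 1 ÷ 3.0860 × 12.688 × 0.049333 × 5.0381 = 1.021884
Product > 1; profitable direction is BRL → NZD → MXN → CHF → BRL.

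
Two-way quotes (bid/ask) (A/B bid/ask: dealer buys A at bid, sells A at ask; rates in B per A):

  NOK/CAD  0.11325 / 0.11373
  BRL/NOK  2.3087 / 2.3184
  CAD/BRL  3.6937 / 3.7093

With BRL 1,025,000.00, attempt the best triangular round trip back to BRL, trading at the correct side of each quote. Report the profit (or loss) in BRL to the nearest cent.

Net profit: BRL 23,017.41

Best loop BRL → CAD → NOK → BRL:
BRL 1,025,000.00 ÷ 3.7093 (buy CAD at ask) = CAD 276,332.46
CAD 276,332.46 ÷ 0.11373 (buy NOK at ask) = NOK 2,429,723.57
NOK 2,429,723.57 ÷ 2.3184 (buy BRL at ask) = BRL 1,048,017.41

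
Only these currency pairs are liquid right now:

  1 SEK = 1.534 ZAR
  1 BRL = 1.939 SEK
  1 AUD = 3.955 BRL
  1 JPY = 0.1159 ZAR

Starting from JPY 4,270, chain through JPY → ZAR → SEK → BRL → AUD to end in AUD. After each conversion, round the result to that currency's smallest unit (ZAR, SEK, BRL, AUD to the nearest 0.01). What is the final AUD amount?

JPY 4,270 × 0.1159 = ZAR 494.89
ZAR 494.89 ÷ 1.534 = SEK 322.61
SEK 322.61 ÷ 1.939 = BRL 166.38
BRL 166.38 ÷ 3.955 = AUD 42.07

AUD 42.07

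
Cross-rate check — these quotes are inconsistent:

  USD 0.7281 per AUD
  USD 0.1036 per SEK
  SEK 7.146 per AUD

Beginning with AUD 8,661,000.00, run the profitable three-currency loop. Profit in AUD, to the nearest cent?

Profitable loop is AUD → SEK → USD → AUD:
AUD 8,661,000.00 × 7.146 = SEK 61,891,506.00
SEK 61,891,506.00 × 0.1036 = USD 6,411,960.02
USD 6,411,960.02 ÷ 0.7281 = AUD 8,806,427.72
Profit = AUD 8,806,427.72 − AUD 8,661,000.00

Profit: AUD 145,427.72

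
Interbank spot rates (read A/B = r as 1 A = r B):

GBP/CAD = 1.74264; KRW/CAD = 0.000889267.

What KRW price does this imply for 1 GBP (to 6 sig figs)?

GBP/KRW = 1959.64

1 GBP × 1.74264 = 1.74264 CAD
1.74264 CAD ÷ 0.000889267 = 1959.64 KRW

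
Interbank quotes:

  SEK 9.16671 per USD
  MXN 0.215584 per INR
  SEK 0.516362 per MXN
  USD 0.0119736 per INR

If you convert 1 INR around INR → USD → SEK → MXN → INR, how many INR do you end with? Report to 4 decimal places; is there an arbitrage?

0.9860 (arbitrage exists)

Around INR → USD → SEK → MXN → INR: 1 × 0.0119736 × 9.16671 ÷ 0.516362 ÷ 0.215584 = 0.985978
Product < 1; profitable direction is INR → MXN → SEK → USD → INR.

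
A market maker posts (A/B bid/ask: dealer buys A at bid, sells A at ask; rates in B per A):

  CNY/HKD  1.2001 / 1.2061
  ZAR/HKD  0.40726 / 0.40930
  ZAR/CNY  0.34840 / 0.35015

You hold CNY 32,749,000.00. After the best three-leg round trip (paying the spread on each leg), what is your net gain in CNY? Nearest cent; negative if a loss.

Net profit: CNY 705,294.88

Best loop CNY → HKD → ZAR → CNY:
CNY 32,749,000.00 × 1.2001 (sell CNY at bid) = HKD 39,302,074.90
HKD 39,302,074.90 ÷ 0.40930 (buy ZAR at ask) = ZAR 96,022,660.40
ZAR 96,022,660.40 × 0.34840 (sell ZAR at bid) = CNY 33,454,294.88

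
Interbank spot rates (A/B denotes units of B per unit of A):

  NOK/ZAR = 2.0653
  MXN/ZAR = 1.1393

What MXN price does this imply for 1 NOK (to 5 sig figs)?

NOK/MXN = 1.8128

1 NOK × 2.0653 = 2.0653 ZAR
2.0653 ZAR ÷ 1.1393 = 1.81278 MXN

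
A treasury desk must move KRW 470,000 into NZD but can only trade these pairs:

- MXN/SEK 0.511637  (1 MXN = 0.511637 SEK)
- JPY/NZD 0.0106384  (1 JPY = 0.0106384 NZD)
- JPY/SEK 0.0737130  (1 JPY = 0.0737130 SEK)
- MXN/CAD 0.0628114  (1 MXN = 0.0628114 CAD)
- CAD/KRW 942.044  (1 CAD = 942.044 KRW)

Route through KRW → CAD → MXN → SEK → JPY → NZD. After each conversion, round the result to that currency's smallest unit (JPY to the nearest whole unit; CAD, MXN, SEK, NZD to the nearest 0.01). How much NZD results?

NZD 586.53

KRW 470,000 ÷ 942.044 = CAD 498.92
CAD 498.92 ÷ 0.0628114 = MXN 7,943.14
MXN 7,943.14 × 0.511637 = SEK 4,064.00
SEK 4,064.00 ÷ 0.0737130 = JPY 55,133
JPY 55,133 × 0.0106384 = NZD 586.53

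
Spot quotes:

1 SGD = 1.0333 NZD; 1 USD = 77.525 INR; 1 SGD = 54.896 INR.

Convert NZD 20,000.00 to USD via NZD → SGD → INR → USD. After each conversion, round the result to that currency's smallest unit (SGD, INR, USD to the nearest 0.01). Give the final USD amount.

NZD 20,000.00 ÷ 1.0333 = SGD 19,355.46
SGD 19,355.46 × 54.896 = INR 1,062,537.33
INR 1,062,537.33 ÷ 77.525 = USD 13,705.74

USD 13,705.74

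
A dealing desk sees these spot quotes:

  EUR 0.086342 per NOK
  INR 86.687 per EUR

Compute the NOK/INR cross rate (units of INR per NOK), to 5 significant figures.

NOK/INR = 7.4847

1 NOK × 0.086342 = 0.086342 EUR
0.086342 EUR × 86.687 = 7.48473 INR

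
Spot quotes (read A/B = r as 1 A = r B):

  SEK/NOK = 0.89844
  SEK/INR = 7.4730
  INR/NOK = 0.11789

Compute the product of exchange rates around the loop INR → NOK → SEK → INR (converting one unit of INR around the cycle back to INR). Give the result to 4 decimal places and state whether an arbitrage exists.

Around INR → NOK → SEK → INR: 1 × 0.11789 ÷ 0.89844 × 7.4730 = 0.980580
Product < 1; profitable direction is INR → SEK → NOK → INR.

0.9806 (arbitrage exists)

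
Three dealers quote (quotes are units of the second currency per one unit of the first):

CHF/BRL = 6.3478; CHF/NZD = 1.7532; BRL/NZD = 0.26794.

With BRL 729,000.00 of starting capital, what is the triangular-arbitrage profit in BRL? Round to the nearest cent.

Profitable loop is BRL → CHF → NZD → BRL:
BRL 729,000.00 ÷ 6.3478 = CHF 114,842.94
CHF 114,842.94 × 1.7532 = NZD 201,342.64
NZD 201,342.64 ÷ 0.26794 = BRL 751,446.74
Profit = BRL 751,446.74 − BRL 729,000.00

Profit: BRL 22,446.74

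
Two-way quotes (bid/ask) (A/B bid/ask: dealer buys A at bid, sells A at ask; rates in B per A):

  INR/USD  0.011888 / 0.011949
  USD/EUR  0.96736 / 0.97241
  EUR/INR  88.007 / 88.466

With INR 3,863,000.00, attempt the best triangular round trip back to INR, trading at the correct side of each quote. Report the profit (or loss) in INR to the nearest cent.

Best loop INR → USD → EUR → INR:
INR 3,863,000.00 × 0.011888 (sell INR at bid) = USD 45,923.34
USD 45,923.34 × 0.96736 (sell USD at bid) = EUR 44,424.41
EUR 44,424.41 × 88.007 (sell EUR at bid) = INR 3,909,658.70

Net profit: INR 46,658.70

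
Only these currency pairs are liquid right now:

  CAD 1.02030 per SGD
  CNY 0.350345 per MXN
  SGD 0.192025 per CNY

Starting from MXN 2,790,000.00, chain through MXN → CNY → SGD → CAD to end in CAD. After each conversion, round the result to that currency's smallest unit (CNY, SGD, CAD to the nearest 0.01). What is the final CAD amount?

CAD 191,507.50

MXN 2,790,000.00 × 0.350345 = CNY 977,462.55
CNY 977,462.55 × 0.192025 = SGD 187,697.25
SGD 187,697.25 × 1.02030 = CAD 191,507.50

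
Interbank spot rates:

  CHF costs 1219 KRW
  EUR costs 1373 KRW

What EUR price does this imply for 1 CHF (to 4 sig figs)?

1 CHF × 1219 = 1219 KRW
1219 KRW ÷ 1373 = 0.887837 EUR

CHF/EUR = 0.8878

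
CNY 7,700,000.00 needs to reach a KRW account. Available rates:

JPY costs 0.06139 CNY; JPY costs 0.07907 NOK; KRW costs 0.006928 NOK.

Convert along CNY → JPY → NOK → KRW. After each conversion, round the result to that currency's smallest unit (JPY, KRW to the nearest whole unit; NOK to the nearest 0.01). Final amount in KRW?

KRW 1,431,518,456

CNY 7,700,000.00 ÷ 0.06139 = JPY 125,427,594
JPY 125,427,594 × 0.07907 = NOK 9,917,559.86
NOK 9,917,559.86 ÷ 0.006928 = KRW 1,431,518,456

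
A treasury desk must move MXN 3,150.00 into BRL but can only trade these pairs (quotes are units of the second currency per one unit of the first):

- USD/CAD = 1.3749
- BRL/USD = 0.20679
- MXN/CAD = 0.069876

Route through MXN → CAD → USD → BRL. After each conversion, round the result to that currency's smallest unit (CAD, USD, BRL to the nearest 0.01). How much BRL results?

BRL 774.17

MXN 3,150.00 × 0.069876 = CAD 220.11
CAD 220.11 ÷ 1.3749 = USD 160.09
USD 160.09 ÷ 0.20679 = BRL 774.17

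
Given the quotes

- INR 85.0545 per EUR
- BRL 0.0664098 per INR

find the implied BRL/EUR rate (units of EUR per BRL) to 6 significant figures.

BRL/EUR = 0.177040

1 BRL ÷ 0.0664098 = 15.058 INR
15.058 INR ÷ 85.0545 = 0.17704 EUR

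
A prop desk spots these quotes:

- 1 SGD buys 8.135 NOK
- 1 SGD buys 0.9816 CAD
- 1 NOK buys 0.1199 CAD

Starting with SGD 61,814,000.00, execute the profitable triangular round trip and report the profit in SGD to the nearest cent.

Profit: SGD 393,773.43

Profitable loop is SGD → CAD → NOK → SGD:
SGD 61,814,000.00 × 0.9816 = CAD 60,676,622.40
CAD 60,676,622.40 ÷ 0.1199 = NOK 506,060,236.86
NOK 506,060,236.86 ÷ 8.135 = SGD 62,207,773.43
Profit = SGD 62,207,773.43 − SGD 61,814,000.00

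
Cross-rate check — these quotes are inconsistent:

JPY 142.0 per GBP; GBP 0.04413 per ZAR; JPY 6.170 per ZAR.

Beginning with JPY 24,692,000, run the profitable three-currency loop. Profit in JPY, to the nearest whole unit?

Profit: JPY 386,028

Profitable loop is JPY → ZAR → GBP → JPY:
JPY 24,692,000 ÷ 6.170 = ZAR 4,001,944.89
ZAR 4,001,944.89 × 0.04413 = GBP 176,605.83
GBP 176,605.83 × 142.0 = JPY 25,078,028
Profit = JPY 25,078,028 − JPY 24,692,000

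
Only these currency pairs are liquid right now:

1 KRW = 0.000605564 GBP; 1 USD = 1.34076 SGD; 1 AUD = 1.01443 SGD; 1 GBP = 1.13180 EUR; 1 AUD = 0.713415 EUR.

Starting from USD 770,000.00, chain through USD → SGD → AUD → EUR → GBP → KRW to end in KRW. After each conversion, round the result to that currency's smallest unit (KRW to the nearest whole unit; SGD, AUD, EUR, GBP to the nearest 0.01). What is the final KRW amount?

USD 770,000.00 × 1.34076 = SGD 1,032,385.20
SGD 1,032,385.20 ÷ 1.01443 = AUD 1,017,699.79
AUD 1,017,699.79 × 0.713415 = EUR 726,042.30
EUR 726,042.30 ÷ 1.13180 = GBP 641,493.46
GBP 641,493.46 ÷ 0.000605564 = KRW 1,059,332,226

KRW 1,059,332,226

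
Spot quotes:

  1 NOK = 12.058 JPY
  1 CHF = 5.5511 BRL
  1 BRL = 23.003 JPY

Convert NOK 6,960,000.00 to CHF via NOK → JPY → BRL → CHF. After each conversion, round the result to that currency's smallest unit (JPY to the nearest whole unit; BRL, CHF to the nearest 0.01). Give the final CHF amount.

NOK 6,960,000.00 × 12.058 = JPY 83,923,680
JPY 83,923,680 ÷ 23.003 = BRL 3,648,379.78
BRL 3,648,379.78 ÷ 5.5511 = CHF 657,235.46

CHF 657,235.46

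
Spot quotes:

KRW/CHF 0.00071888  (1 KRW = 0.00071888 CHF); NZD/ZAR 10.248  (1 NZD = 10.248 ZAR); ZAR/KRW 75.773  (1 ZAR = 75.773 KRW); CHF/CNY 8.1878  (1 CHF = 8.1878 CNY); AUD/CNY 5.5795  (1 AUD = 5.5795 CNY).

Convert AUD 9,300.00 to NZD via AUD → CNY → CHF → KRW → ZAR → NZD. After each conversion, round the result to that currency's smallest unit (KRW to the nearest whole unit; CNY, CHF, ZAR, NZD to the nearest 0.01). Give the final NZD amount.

AUD 9,300.00 × 5.5795 = CNY 51,889.35
CNY 51,889.35 ÷ 8.1878 = CHF 6,337.40
CHF 6,337.40 ÷ 0.00071888 = KRW 8,815,658
KRW 8,815,658 ÷ 75.773 = ZAR 116,343.00
ZAR 116,343.00 ÷ 10.248 = NZD 11,352.75

NZD 11,352.75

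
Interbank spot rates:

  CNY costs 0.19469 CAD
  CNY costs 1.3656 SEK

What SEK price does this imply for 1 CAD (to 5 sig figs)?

CAD/SEK = 7.0142

1 CAD ÷ 0.19469 = 5.13637 CNY
5.13637 CNY × 1.3656 = 7.01423 SEK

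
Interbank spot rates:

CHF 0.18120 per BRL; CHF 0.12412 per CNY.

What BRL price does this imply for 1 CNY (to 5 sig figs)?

CNY/BRL = 0.68499

1 CNY × 0.12412 = 0.12412 CHF
0.12412 CHF ÷ 0.18120 = 0.684989 BRL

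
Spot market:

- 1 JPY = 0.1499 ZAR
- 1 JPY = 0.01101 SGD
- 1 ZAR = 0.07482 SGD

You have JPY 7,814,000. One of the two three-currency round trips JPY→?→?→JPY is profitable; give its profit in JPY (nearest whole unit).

Profitable loop is JPY → ZAR → SGD → JPY:
JPY 7,814,000 × 0.1499 = ZAR 1,171,318.60
ZAR 1,171,318.60 × 0.07482 = SGD 87,638.06
SGD 87,638.06 ÷ 0.01101 = JPY 7,959,860
Profit = JPY 7,959,860 − JPY 7,814,000

Profit: JPY 145,860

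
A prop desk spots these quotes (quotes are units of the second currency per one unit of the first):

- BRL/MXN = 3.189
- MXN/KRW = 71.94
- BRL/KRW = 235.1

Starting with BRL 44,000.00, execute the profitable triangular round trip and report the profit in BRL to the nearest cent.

Profit: BRL 1,090.01

Profitable loop is BRL → KRW → MXN → BRL:
BRL 44,000.00 × 235.1 = KRW 10,344,400
KRW 10,344,400 ÷ 71.94 = MXN 143,792.05
MXN 143,792.05 ÷ 3.189 = BRL 45,090.01
Profit = BRL 45,090.01 − BRL 44,000.00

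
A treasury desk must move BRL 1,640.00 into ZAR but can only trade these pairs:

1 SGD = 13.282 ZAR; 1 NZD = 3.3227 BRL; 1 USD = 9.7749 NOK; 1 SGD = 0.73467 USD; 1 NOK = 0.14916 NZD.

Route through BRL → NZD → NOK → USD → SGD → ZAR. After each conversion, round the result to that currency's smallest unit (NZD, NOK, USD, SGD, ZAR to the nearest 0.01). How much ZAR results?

BRL 1,640.00 ÷ 3.3227 = NZD 493.57
NZD 493.57 ÷ 0.14916 = NOK 3,309.00
NOK 3,309.00 ÷ 9.7749 = USD 338.52
USD 338.52 ÷ 0.73467 = SGD 460.78
SGD 460.78 × 13.282 = ZAR 6,120.08

ZAR 6,120.08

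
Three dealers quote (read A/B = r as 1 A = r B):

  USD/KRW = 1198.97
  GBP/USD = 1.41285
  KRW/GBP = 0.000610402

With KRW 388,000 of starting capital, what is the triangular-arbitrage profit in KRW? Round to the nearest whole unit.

Profitable loop is KRW → GBP → USD → KRW:
KRW 388,000 × 0.000610402 = GBP 236.84
GBP 236.84 × 1.41285 = USD 334.61
USD 334.61 × 1198.97 = KRW 401,192
Profit = KRW 401,192 − KRW 388,000

Profit: KRW 13,192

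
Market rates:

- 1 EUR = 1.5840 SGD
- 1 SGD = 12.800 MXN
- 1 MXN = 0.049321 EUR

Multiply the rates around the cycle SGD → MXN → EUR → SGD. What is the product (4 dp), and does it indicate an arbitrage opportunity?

Around SGD → MXN → EUR → SGD: 1 × 12.800 × 0.049321 × 1.5840 = 0.999993
Product ≈ 1 (deviation 0.001%, within rounding noise).

1.0000 (no arbitrage)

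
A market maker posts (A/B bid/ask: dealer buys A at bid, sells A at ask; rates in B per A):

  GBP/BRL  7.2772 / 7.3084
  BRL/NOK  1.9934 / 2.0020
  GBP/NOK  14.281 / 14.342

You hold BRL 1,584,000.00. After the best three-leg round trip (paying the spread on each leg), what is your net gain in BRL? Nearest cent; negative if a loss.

Best loop BRL → NOK → GBP → BRL:
BRL 1,584,000.00 × 1.9934 (sell BRL at bid) = NOK 3,157,545.60
NOK 3,157,545.60 ÷ 14.342 (buy GBP at ask) = GBP 220,160.76
GBP 220,160.76 × 7.2772 (sell GBP at bid) = BRL 1,602,153.87

Net profit: BRL 18,153.87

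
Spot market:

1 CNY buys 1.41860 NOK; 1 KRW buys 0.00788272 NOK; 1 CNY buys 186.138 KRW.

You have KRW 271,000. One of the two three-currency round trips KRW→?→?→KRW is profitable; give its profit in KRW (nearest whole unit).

Profit: KRW 9,298

Profitable loop is KRW → NOK → CNY → KRW:
KRW 271,000 × 0.00788272 = NOK 2,136.22
NOK 2,136.22 ÷ 1.41860 = CNY 1,505.86
CNY 1,505.86 × 186.138 = KRW 280,298
Profit = KRW 280,298 − KRW 271,000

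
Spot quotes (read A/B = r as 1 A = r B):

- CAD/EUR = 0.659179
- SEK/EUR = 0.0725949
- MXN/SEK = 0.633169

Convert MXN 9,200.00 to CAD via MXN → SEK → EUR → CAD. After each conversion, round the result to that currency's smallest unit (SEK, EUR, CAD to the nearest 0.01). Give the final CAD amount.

MXN 9,200.00 × 0.633169 = SEK 5,825.15
SEK 5,825.15 × 0.0725949 = EUR 422.88
EUR 422.88 ÷ 0.659179 = CAD 641.53

CAD 641.53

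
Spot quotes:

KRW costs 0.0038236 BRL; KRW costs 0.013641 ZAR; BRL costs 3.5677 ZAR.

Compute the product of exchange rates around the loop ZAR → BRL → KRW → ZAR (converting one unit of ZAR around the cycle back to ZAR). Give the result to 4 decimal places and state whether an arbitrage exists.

1.0000 (no arbitrage)

Around ZAR → BRL → KRW → ZAR: 1 ÷ 3.5677 ÷ 0.0038236 × 0.013641 = 0.999966
Product ≈ 1 (deviation 0.003%, within rounding noise).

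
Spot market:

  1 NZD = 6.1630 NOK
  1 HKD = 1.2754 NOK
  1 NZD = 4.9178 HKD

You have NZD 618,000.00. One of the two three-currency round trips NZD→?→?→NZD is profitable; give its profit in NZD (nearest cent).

Profit: NZD 10,946.32

Profitable loop is NZD → HKD → NOK → NZD:
NZD 618,000.00 × 4.9178 = HKD 3,039,200.40
HKD 3,039,200.40 × 1.2754 = NOK 3,876,196.19
NOK 3,876,196.19 ÷ 6.1630 = NZD 628,946.32
Profit = NZD 628,946.32 − NZD 618,000.00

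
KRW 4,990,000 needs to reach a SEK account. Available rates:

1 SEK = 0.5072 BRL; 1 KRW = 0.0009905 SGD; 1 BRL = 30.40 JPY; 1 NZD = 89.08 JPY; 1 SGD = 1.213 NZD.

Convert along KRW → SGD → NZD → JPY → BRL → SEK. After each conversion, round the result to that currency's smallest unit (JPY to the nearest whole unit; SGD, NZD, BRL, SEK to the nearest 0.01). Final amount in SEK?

KRW 4,990,000 × 0.0009905 = SGD 4,942.60
SGD 4,942.60 × 1.213 = NZD 5,995.37
NZD 5,995.37 × 89.08 = JPY 534,068
JPY 534,068 ÷ 30.40 = BRL 17,568.03
BRL 17,568.03 ÷ 0.5072 = SEK 34,637.28

SEK 34,637.28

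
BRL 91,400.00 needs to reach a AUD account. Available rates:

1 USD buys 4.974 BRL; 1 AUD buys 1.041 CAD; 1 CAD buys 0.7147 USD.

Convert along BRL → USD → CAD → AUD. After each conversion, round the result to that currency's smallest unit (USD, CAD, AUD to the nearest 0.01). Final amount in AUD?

BRL 91,400.00 ÷ 4.974 = USD 18,375.55
USD 18,375.55 ÷ 0.7147 = CAD 25,710.86
CAD 25,710.86 ÷ 1.041 = AUD 24,698.23

AUD 24,698.23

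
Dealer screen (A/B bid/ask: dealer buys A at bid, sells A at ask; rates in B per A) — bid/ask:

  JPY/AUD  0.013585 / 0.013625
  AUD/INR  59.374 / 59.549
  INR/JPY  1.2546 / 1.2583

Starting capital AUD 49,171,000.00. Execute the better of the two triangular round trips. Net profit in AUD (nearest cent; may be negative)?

Best loop AUD → INR → JPY → AUD:
AUD 49,171,000.00 × 59.374 (sell AUD at bid) = INR 2,919,478,954.00
INR 2,919,478,954.00 × 1.2546 (sell INR at bid) = JPY 3,662,778,296
JPY 3,662,778,296 × 0.013585 (sell JPY at bid) = AUD 49,758,843.15

Net profit: AUD 587,843.15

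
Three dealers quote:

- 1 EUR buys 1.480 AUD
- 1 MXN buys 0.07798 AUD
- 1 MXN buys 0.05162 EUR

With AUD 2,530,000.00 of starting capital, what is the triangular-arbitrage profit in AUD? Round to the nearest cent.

Profit: AUD 52,403.11

Profitable loop is AUD → EUR → MXN → AUD:
AUD 2,530,000.00 ÷ 1.480 = EUR 1,709,459.46
EUR 1,709,459.46 ÷ 0.05162 = MXN 33,116,223.55
MXN 33,116,223.55 × 0.07798 = AUD 2,582,403.11
Profit = AUD 2,582,403.11 − AUD 2,530,000.00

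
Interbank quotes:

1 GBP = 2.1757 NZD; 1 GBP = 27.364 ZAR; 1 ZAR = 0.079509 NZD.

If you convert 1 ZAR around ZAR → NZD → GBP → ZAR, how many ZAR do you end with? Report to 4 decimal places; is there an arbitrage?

1.0000 (no arbitrage)

Around ZAR → NZD → GBP → ZAR: 1 × 0.079509 ÷ 2.1757 × 27.364 = 0.999993
Product ≈ 1 (deviation 0.001%, within rounding noise).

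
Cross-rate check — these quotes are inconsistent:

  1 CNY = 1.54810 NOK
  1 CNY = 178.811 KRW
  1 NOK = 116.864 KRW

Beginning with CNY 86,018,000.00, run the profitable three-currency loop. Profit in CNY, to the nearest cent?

Profitable loop is CNY → NOK → KRW → CNY:
CNY 86,018,000.00 × 1.54810 = NOK 133,164,465.80
NOK 133,164,465.80 × 116.864 = KRW 15,562,132,131
KRW 15,562,132,131 ÷ 178.811 = CNY 87,031,178.91
Profit = CNY 87,031,178.91 − CNY 86,018,000.00

Profit: CNY 1,013,178.91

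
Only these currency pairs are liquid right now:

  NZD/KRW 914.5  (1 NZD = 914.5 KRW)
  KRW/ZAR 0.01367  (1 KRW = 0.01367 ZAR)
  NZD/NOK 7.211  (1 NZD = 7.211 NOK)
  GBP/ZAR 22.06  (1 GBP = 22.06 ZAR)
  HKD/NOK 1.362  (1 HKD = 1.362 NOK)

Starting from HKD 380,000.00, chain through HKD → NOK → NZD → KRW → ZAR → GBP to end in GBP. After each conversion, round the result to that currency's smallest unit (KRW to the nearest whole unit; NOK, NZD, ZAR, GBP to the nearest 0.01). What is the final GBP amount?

HKD 380,000.00 × 1.362 = NOK 517,560.00
NOK 517,560.00 ÷ 7.211 = NZD 71,773.68
NZD 71,773.68 × 914.5 = KRW 65,637,030
KRW 65,637,030 × 0.01367 = ZAR 897,258.20
ZAR 897,258.20 ÷ 22.06 = GBP 40,673.54

GBP 40,673.54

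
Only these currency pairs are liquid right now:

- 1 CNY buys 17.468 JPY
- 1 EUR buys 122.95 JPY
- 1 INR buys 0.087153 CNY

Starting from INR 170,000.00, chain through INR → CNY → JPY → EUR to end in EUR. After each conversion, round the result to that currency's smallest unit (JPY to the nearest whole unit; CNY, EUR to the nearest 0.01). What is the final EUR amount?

INR 170,000.00 × 0.087153 = CNY 14,816.01
CNY 14,816.01 × 17.468 = JPY 258,806
JPY 258,806 ÷ 122.95 = EUR 2,104.97

EUR 2,104.97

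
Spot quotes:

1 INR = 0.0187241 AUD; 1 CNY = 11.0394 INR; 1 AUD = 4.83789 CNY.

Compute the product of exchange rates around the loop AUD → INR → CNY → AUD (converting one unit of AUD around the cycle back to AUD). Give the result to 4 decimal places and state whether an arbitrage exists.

Around AUD → INR → CNY → AUD: 1 ÷ 0.0187241 ÷ 11.0394 ÷ 4.83789 = 0.999994
Product ≈ 1 (deviation 0.001%, within rounding noise).

1.0000 (no arbitrage)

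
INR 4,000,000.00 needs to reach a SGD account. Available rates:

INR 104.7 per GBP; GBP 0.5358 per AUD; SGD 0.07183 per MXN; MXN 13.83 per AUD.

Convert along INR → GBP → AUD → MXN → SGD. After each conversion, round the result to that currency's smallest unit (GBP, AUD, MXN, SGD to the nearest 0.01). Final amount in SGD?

SGD 70,833.48

INR 4,000,000.00 ÷ 104.7 = GBP 38,204.39
GBP 38,204.39 ÷ 0.5358 = AUD 71,303.45
AUD 71,303.45 × 13.83 = MXN 986,126.71
MXN 986,126.71 × 0.07183 = SGD 70,833.48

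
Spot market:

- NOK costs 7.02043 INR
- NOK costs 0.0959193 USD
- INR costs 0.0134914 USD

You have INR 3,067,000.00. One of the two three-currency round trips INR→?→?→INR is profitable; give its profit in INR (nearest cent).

Profitable loop is INR → NOK → USD → INR:
INR 3,067,000.00 ÷ 7.02043 = NOK 436,867.83
NOK 436,867.83 × 0.0959193 = USD 41,904.06
USD 41,904.06 ÷ 0.0134914 = INR 3,105,982.79
Profit = INR 3,105,982.79 − INR 3,067,000.00

Profit: INR 38,982.79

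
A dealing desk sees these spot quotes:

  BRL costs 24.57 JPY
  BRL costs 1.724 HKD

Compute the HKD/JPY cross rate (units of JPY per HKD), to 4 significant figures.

HKD/JPY = 14.25

1 HKD ÷ 1.724 = 0.580046 BRL
0.580046 BRL × 24.57 = 14.2517 JPY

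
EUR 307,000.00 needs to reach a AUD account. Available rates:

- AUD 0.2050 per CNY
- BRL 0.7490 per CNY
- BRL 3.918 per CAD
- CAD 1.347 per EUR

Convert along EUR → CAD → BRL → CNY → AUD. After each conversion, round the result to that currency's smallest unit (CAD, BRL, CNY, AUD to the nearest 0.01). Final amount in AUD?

EUR 307,000.00 × 1.347 = CAD 413,529.00
CAD 413,529.00 × 3.918 = BRL 1,620,206.62
BRL 1,620,206.62 ÷ 0.7490 = CNY 2,163,159.71
CNY 2,163,159.71 × 0.2050 = AUD 443,447.74

AUD 443,447.74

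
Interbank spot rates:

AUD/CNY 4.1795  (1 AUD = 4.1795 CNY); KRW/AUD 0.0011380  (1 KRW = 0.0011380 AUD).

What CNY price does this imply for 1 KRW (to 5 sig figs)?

1 KRW × 0.0011380 = 0.001138 AUD
0.001138 AUD × 4.1795 = 0.00475627 CNY

KRW/CNY = 0.0047563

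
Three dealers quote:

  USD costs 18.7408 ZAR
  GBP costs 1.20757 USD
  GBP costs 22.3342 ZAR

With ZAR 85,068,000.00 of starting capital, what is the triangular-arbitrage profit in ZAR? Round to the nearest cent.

Profit: ZAR 1,129,816.09

Profitable loop is ZAR → GBP → USD → ZAR:
ZAR 85,068,000.00 ÷ 22.3342 = GBP 3,808,867.12
GBP 3,808,867.12 × 1.20757 = USD 4,599,473.67
USD 4,599,473.67 × 18.7408 = ZAR 86,197,816.09
Profit = ZAR 86,197,816.09 − ZAR 85,068,000.00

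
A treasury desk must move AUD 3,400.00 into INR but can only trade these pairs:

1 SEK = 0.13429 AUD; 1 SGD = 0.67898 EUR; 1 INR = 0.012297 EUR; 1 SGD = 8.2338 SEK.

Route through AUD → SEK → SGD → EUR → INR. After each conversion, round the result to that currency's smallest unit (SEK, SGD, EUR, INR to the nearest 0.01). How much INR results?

AUD 3,400.00 ÷ 0.13429 = SEK 25,318.34
SEK 25,318.34 ÷ 8.2338 = SGD 3,074.93
SGD 3,074.93 × 0.67898 = EUR 2,087.82
EUR 2,087.82 ÷ 0.012297 = INR 169,782.87

INR 169,782.87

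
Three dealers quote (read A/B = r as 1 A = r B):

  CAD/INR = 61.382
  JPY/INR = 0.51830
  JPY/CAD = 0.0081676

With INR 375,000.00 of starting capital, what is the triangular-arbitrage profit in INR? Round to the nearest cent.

Profit: INR 12,683.20

Profitable loop is INR → CAD → JPY → INR:
INR 375,000.00 ÷ 61.382 = CAD 6,109.28
CAD 6,109.28 ÷ 0.0081676 = JPY 747,990
JPY 747,990 × 0.51830 = INR 387,683.20
Profit = INR 387,683.20 − INR 375,000.00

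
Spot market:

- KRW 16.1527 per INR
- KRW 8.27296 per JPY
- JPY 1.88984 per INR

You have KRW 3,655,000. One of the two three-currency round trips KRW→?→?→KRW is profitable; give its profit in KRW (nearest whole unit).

Profitable loop is KRW → JPY → INR → KRW:
KRW 3,655,000 ÷ 8.27296 = JPY 441,801
JPY 441,801 ÷ 1.88984 = INR 233,776.81
INR 233,776.81 × 16.1527 = KRW 3,776,127
Profit = KRW 3,776,127 − KRW 3,655,000

Profit: KRW 121,127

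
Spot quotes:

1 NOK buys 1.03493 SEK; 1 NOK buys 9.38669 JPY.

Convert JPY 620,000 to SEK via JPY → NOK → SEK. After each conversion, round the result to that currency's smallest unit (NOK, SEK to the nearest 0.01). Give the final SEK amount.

JPY 620,000 ÷ 9.38669 = NOK 66,050.97
NOK 66,050.97 × 1.03493 = SEK 68,358.13

SEK 68,358.13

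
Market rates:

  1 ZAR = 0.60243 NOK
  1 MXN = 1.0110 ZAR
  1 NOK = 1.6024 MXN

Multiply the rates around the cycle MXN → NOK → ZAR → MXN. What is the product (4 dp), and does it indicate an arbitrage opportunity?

Around MXN → NOK → ZAR → MXN: 1 ÷ 1.6024 ÷ 0.60243 ÷ 1.0110 = 1.024640
Product > 1; profitable direction is MXN → NOK → ZAR → MXN.

1.0246 (arbitrage exists)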